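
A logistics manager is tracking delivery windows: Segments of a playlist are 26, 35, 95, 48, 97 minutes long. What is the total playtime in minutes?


Durations: 26, 35, 95, 48, 97
Running sum: 26
+ 35 = 61
+ 95 = 156
+ 48 = 204
+ 97 = 301
Total duration: 301 minutes
That is 5 hours and 1 minutes

301


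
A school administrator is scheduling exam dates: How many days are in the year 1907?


Year: 1907
Check leap year rules:
Divisible by 4? No
1907 is not a leap year
Days: 365

365


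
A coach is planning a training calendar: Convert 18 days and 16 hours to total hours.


Days: 18
Extra hours: 16
Hours per day: 24
Days to hours: 18 x 24 = 432
Total: 432 + 16 = 448

448


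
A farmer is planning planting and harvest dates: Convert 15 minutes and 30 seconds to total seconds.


Minutes: 15
Extra seconds: 30
Seconds per minute: 60
Minutes to seconds: 15 x 60 = 900
Total: 900 + 30 = 930

930


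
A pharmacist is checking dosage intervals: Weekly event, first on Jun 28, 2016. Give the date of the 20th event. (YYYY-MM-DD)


First occurrence: 2016-06-28 (occurrence 1)
Each occurrence is 7 days after the previous.
Occurrence 20 is 19 weeks after the first.
19 weeks = 133 days
2016-06-28 + 133 days = 2016-11-08

2016-11-08


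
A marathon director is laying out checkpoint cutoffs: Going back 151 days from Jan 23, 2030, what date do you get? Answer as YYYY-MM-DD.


Start: 2030-01-23
Subtracting 151 days
Days already passed in January: 23
After going back through January: 128 more days to subtract
December 2029: 31 days, 97 remaining
November 2029: 30 days, 67 remaining
October 2029: 31 days, 36 remaining
September 2029: 30 days, 6 remaining
Result: 2029-08-25

2029-08-25


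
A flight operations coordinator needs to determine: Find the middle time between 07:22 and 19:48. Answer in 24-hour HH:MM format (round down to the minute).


Start time: 07:22 = 442 minutes from midnight
End time: 19:48 = 1188 minutes from midnight
Sum: 442 + 1188 = 1630
Midpoint: 1630 / 2 = 815 minutes
Convert: 815 / 60 = 13 hours, 35 minutes
Result: 13:35

13:35


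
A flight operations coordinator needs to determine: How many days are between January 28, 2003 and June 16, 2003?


Start date: 2003-01-28
End date: 2003-06-16
Jan 2003: +4 days
Feb 2003: +28 days
Mar 2003: +31 days
... (3 more months)
Total: 139 days

139


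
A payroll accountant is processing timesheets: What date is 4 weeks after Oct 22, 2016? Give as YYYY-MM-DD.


Start: 2016-10-22
Weeks to add: 4
Convert to days: 4 x 7 = 28 days
Add 28 days to 2016-10-22
Result: 2016-11-19

2016-11-19


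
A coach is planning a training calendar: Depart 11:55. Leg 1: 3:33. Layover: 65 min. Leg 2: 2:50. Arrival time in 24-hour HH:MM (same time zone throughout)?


Depart: 11:55
Leg 1: +213 min -> 15:28
Layover: +65 min -> 16:33
Leg 2: +170 min -> 19:23
Total travel: 448 minutes = 7h 28m
Arrival: 19:23

19:23


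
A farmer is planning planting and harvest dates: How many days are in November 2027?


Month: November
Year: 2027
November is a 30-day month
Total: 30 days

30


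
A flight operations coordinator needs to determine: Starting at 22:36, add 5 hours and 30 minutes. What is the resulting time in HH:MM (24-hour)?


Start time: 22:36
Adding: 5 hours 30 minutes
Minutes: 36 + 30 = 66
Minute overflow: 66 >= 60, so carry 1 hour, minutes = 6
Hours: 22 + 5 + 1 = 28
Hour wraparound: 28 mod 24 = 4
Result: 04:06

04:06


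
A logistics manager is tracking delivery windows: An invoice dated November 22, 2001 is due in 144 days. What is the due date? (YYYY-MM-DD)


Start: 2001-11-22
Adding 144 days
Days remaining in November: 8
After November: 136 days still to add
December 2001: 31 days, 105 remaining
January 2002: 31 days, 74 remaining
February 2002: 28 days, 46 remaining
March 2002: 31 days, 15 remaining
Result: 2002-04-15

2002-04-15


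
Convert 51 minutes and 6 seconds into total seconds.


Minutes: 51
Seconds: 6
Convert minutes to seconds: 51 x 60 = 3060
Add remaining seconds: 3060 + 6 = 3066

3066


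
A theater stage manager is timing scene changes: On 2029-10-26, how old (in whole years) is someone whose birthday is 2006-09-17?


Birth: 2006-09-17
Reference: 2029-10-26
Year difference: 2029 - 2006 = 23
Has birthday (09-17) occurred by 10-26? Yes
Age in full years: 23

23


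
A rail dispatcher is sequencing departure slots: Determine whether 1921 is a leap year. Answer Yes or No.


Year: 1921
Divisible by 4? 1921 / 4 = 480.25 -> No
Not divisible by 4, so NOT a leap year

No


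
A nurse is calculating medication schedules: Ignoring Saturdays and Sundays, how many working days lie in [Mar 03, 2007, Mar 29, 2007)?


Start: 2007-03-03 (Saturday)
End (exclusive): 2007-03-29 (Thursday)
Total calendar days: 26
Full weeks: 26 // 7 = 3 -> 15 weekdays
Remaining 5 days starting on Saturday:
  Sat(-), Sun(-), Mon(w), Tue(w), Wed(w) -> 3 weekdays
Total business days: 15 + 3 = 18

18


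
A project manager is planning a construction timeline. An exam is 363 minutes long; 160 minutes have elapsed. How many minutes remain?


Total budget: 363 minutes
Time used: 160 minutes
Remaining: 363 - 160 = 203 minutes
Percent used: 44.1%
Percent remaining: 55.9%

203


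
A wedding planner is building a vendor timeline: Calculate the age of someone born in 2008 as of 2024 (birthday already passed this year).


Birth year: 2008
Current year: 2024
Age = current year - birth year
Age = 2024 - 2008 = 16

16


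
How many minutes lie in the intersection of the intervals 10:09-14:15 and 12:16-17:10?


Interval A: [609, 855] minutes from midnight
Interval B: [736, 1030] minutes from midnight
Overlap start = max(609, 736) = 736
Overlap end = min(855, 1030) = 855
Overlap = 855 - 736 = 119 minutes

119


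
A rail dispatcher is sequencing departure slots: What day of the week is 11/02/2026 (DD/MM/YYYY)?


Date: 2026-02-11
January 1, 2026 is a Thursday
Day of year: 42
Offset from Jan 1: 41 days
41 mod 7 = 6
Result: Wednesday

Wednesday


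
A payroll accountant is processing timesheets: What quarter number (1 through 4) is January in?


Month: January (month 1)
Q1: January-March (months 1-3)
Q2: April-June (months 4-6)
Q3: July-September (months 7-9)
Q4: October-December (months 10-12)
Month 1 falls in Q1

1


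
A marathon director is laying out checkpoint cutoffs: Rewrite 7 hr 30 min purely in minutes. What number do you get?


Hours: 7
Extra minutes: 30
Minutes per hour: 60
Hours to minutes: 7 x 60 = 420
Total: 420 + 30 = 450

450


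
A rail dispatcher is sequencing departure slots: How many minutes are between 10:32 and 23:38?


Start time: 10:32 = 632 minutes from midnight
End time: 23:38 = 1418 minutes from midnight
Difference: 1418 - 632 = 786 minutes
That is 13 hours and 6 minutes

786


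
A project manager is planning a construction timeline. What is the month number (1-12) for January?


Calendar month order:
1. January <--
2. February
January is month number 1

1


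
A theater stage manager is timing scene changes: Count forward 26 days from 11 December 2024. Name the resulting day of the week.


Start: 2024-12-11 (Wednesday)
Step 1 - find target date: add 26 days
  2024-12-11 + 26 days = 2025-01-06
Step 2 - day of week:
  26 mod 7 = 5
  Wednesday + 5 days -> Monday
Result: Monday (2025-01-06)

Monday


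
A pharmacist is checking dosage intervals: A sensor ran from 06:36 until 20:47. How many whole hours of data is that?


Start: 06:36
End: 20:47
Hour difference: 20 - 6 = 14 hours
Minute difference: 47 - 36 = 11 minutes
Total minutes: 851
Complete hours: 851 / 60 = 14 (remainder 11)

14


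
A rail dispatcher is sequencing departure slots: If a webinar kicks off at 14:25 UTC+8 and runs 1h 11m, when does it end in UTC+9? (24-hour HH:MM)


Start: 14:25 in UTC+8
Step 1 - add duration:
  minutes: 25 + 11 = 36
  hours: 14 + 1 + 0 = 15
  end in UTC+8: 15:36
Step 2 - convert UTC+8 -> UTC+9:
  offset difference: 9 - (8) = 1 hours
  15 + (1) = 16 -> mod 24 = 16
Result: 16:36 in UTC+9

16:36


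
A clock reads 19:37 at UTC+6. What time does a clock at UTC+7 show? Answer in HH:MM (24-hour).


Local time: 19:37 at UTC+6 (offset 6h)
Target zone: UTC+7 (offset 7h)
Difference: 7 - (6) = 1 hours
Calculation: 19 + (1) = 20
Result: 20:37

20:37


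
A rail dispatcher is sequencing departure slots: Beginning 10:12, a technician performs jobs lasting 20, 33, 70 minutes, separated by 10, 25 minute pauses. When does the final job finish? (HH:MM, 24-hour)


Start: 10:12 = 612 min from midnight
  after task 1 (20 min): 10:32
  after break (10 min): 10:42
  after task 2 (33 min): 11:15
  after break (25 min): 11:40
  after task 3 (70 min): 12:50
Total elapsed: 158 minutes
End time: 12:50

12:50


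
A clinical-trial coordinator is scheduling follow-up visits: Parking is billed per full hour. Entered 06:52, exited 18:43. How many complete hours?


Start: 06:52
End: 18:43
Hour difference: 18 - 6 = 12 hours
Minute difference: 43 - 52 = -9 minutes
Total minutes: 711
Complete hours: 711 / 60 = 11 (remainder 51)

11


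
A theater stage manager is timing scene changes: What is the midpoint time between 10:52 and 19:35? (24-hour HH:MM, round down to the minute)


Start time: 10:52 = 652 minutes from midnight
End time: 19:35 = 1175 minutes from midnight
Sum: 652 + 1175 = 1827
Midpoint: 1827 / 2 = 913 minutes
Convert: 913 / 60 = 15 hours, 13 minutes
Result: 15:13

15:13


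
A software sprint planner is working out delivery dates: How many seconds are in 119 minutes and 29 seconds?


Minutes: 119
Seconds: 29
Convert minutes to seconds: 119 x 60 = 7140
Add remaining seconds: 7140 + 29 = 7169

7169


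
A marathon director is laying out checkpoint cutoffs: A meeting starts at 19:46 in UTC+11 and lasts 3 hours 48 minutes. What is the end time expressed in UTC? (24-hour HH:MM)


Start: 19:46 in UTC+11
Step 1 - add duration:
  minutes: 46 + 48 = 94 (carry 1h)
  hours: 19 + 3 + 1 = 23
  end in UTC+11: 23:34
Step 2 - convert UTC+11 -> UTC:
  offset difference: 0 - (11) = -11 hours
  23 + (-11) = 12 -> mod 24 = 12
Result: 12:34 in UTC

12:34


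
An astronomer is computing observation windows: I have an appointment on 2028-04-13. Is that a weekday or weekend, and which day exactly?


Date: 2028-04-13
January 1, 2028 is a Saturday
Day of year: 104
Offset from Jan 1: 103 days
103 mod 7 = 5
Result: Thursday

Thursday


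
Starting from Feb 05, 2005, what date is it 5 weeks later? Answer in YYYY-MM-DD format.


Start: 2005-02-05
Weeks to add: 5
Convert to days: 5 x 7 = 35 days
Add 35 days to 2005-02-05
Result: 2005-03-12

2005-03-12


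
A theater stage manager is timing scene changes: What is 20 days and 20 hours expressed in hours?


Days: 20
Extra hours: 20
Hours per day: 24
Days to hours: 20 x 24 = 480
Total: 480 + 20 = 500

500


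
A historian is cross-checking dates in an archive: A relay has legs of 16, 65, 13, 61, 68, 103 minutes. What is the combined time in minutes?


Durations: 16, 65, 13, 61, 68, 103
Running sum: 16
+ 65 = 81
+ 13 = 94
+ 61 = 155
+ 68 = 223
+ 103 = 326
Total duration: 326 minutes
That is 5 hours and 26 minutes

326


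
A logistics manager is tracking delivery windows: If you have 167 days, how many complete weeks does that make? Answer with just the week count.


Total days: 167
Days per week: 7
Division: 167 / 7 = 23 remainder 6
Complete weeks: 23
Remaining days: 6

23


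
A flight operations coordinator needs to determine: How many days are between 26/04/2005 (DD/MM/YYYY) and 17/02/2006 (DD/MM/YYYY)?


Start date: 2005-04-26
End date: 2006-02-17
Apr 2005: +5 days
May 2005: +31 days
Jun 2005: +30 days
... (8 more months)
Total: 297 days

297


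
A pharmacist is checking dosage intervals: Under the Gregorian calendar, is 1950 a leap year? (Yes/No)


Year: 1950
Divisible by 4? 1950 / 4 = 487.5 -> No
Not divisible by 4, so NOT a leap year

No


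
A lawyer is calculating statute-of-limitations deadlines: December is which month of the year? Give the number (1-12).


Calendar month order:
11. November
12. December <--
December is month number 12

12


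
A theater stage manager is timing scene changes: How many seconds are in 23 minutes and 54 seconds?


Minutes: 23
Extra seconds: 54
Seconds per minute: 60
Minutes to seconds: 23 x 60 = 1380
Total: 1380 + 54 = 1434

1434


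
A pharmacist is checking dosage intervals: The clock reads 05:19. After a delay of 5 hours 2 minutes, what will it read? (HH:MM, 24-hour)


Start time: 05:19
Adding: 5 hours 2 minutes
Minutes: 19 + 2 = 21
Hours: 5 + 5 + 0 = 10
Result: 10:21

10:21


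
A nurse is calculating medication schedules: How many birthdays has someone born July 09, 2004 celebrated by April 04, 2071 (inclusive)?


Birth: 2004-07-09
Reference: 2071-04-04
Year difference: 2071 - 2004 = 67
Has birthday (07-09) occurred by 04-04? No
Birthday not yet reached this year -> subtract 1
Age in full years: 66

66


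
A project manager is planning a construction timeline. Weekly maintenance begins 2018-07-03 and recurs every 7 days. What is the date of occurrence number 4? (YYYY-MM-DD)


First occurrence: 2018-07-03 (occurrence 1)
Each occurrence is 7 days after the previous.
Occurrence 4 is 3 weeks after the first.
3 weeks = 21 days
2018-07-03 + 21 days = 2018-07-24

2018-07-24


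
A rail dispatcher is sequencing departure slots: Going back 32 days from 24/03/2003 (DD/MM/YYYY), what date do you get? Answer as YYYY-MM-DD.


Start: 2003-03-24
Subtracting 32 days
Days already passed in March: 24
After going back through March: 8 more days to subtract
February 2003 has 28 days, need 8
Result: 2003-02-20

2003-02-20


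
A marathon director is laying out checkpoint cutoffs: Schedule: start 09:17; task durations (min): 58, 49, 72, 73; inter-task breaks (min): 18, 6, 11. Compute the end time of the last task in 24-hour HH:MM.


Start: 09:17 = 557 min from midnight
  after task 1 (58 min): 10:15
  after break (18 min): 10:33
  after task 2 (49 min): 11:22
  after break (6 min): 11:28
  after task 3 (72 min): 12:40
  after break (11 min): 12:51
  after task 4 (73 min): 14:04
Total elapsed: 287 minutes
End time: 14:04

14:04


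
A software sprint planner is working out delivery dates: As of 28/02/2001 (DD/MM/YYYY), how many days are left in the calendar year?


Start: February 28, 2001
End: December 31, 2001
Days left in February: 0
March: 31
April: 30
May: 31
June: 30
... plus remaining months
Sum of remaining months: 306
Total: 0 + 306 = 306

306


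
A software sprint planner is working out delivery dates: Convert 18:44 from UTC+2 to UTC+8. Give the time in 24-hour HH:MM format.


Local time: 18:44 at UTC+2 (offset 2h)
Target zone: UTC+8 (offset 8h)
Difference: 8 - (2) = 6 hours
Calculation: 18 + (6) = 24
Wraparound: (24) mod 24 = 0
Result: 00:44

00:44


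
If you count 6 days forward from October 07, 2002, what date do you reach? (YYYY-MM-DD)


Start: 2002-10-07
Adding 6 days
Days remaining in October: 24
Result: 2002-10-13

2002-10-13


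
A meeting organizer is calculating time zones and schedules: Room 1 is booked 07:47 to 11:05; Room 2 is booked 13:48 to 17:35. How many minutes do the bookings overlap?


Interval A: [467, 665] minutes from midnight
Interval B: [828, 1055] minutes from midnight
Overlap start = max(467, 828) = 828
Overlap end = min(665, 1055) = 665
End <= start, so the intervals do not overlap: 0 minutes

0


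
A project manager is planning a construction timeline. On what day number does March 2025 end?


Month: March
Year: 2025
March is a 31-day month
Total: 31 days

31


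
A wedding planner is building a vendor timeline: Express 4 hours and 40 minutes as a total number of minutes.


Hours: 4
Extra minutes: 40
Minutes per hour: 60
Hours to minutes: 4 x 60 = 240
Total: 240 + 40 = 280

280


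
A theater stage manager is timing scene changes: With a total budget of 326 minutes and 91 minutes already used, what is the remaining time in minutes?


Total budget: 326 minutes
Time used: 91 minutes
Remaining: 326 - 91 = 235 minutes
Percent used: 27.9%
Percent remaining: 72.1%

235


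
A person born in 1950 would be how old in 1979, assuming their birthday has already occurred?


Birth year: 1950
Current year: 1979
Age = current year - birth year
Age = 1979 - 1950 = 29

29


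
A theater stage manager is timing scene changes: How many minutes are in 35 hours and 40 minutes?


Hours: 35
Minutes: 40
Convert hours to minutes: 35 x 60 = 2100
Add remaining minutes: 2100 + 40 = 2140

2140


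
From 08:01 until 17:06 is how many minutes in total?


Start time: 08:01 = 481 minutes from midnight
End time: 17:06 = 1026 minutes from midnight
Difference: 1026 - 481 = 545 minutes
That is 9 hours and 5 minutes

545


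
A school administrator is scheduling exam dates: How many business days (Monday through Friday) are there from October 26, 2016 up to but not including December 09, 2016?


Start: 2016-10-26 (Wednesday)
End (exclusive): 2016-12-09 (Friday)
Total calendar days: 44
Full weeks: 44 // 7 = 6 -> 30 weekdays
Remaining 2 days starting on Wednesday:
  Wed(w), Thu(w) -> 2 weekdays
Total business days: 30 + 2 = 32

32


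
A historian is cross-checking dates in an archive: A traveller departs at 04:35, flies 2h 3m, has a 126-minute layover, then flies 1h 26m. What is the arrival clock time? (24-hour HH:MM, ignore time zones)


Depart: 04:35
Leg 1: +123 min -> 06:38
Layover: +126 min -> 08:44
Leg 2: +86 min -> 10:10
Total travel: 335 minutes = 5h 35m
Arrival: 10:10

10:10


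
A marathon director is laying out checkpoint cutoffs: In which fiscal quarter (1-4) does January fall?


Month: January (month 1)
Q1: January-March (months 1-3)
Q2: April-June (months 4-6)
Q3: July-September (months 7-9)
Q4: October-December (months 10-12)
Month 1 falls in Q1

1


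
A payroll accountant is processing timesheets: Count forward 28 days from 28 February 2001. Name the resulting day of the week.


Start: 2001-02-28 (Wednesday)
Step 1 - find target date: add 28 days
  2001-02-28 + 28 days = 2001-03-28
Step 2 - day of week:
  28 mod 7 = 0
  Wednesday + 0 days -> Wednesday
Result: Wednesday (2001-03-28)

Wednesday


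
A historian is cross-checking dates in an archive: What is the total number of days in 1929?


Year: 1929
Check leap year rules:
Divisible by 4? No
1929 is not a leap year
Days: 365

365


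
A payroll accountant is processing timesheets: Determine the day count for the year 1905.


Year: 1905
Check leap year rules:
Divisible by 4? No
1905 is not a leap year
Days: 365

365


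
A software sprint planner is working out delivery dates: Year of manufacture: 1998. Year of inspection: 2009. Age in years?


Birth year: 1998
Current year: 2009
Age = current year - birth year
Age = 2009 - 1998 = 11

11


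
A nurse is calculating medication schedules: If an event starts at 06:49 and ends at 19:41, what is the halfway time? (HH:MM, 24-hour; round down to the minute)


Start time: 06:49 = 409 minutes from midnight
End time: 19:41 = 1181 minutes from midnight
Sum: 409 + 1181 = 1590
Midpoint: 1590 / 2 = 795 minutes
Convert: 795 / 60 = 13 hours, 15 minutes
Result: 13:15

13:15


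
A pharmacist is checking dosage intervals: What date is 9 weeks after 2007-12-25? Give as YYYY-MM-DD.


Start: 2007-12-25
Weeks to add: 9
Convert to days: 9 x 7 = 63 days
Add 63 days to 2007-12-25
Result: 2008-02-26

2008-02-26


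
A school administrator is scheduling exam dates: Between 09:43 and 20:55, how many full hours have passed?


Start: 09:43
End: 20:55
Hour difference: 20 - 9 = 11 hours
Minute difference: 55 - 43 = 12 minutes
Total minutes: 672
Complete hours: 672 / 60 = 11 (remainder 12)

11


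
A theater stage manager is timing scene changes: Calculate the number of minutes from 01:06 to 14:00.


Start time: 01:06 = 66 minutes from midnight
End time: 14:00 = 840 minutes from midnight
Difference: 840 - 66 = 774 minutes
That is 12 hours and 54 minutes

774


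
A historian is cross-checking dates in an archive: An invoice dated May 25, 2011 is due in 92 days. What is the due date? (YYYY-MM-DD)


Start: 2011-05-25
Adding 92 days
Days remaining in May: 6
After May: 86 days still to add
June 2011: 30 days, 56 remaining
July 2011: 31 days, 25 remaining
August 2011 has 31 days, need 25
Result: 2011-08-25

2011-08-25


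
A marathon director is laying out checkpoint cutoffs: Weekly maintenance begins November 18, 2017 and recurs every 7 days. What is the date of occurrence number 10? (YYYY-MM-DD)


First occurrence: 2017-11-18 (occurrence 1)
Each occurrence is 7 days after the previous.
Occurrence 10 is 9 weeks after the first.
9 weeks = 63 days
2017-11-18 + 63 days = 2018-01-20

2018-01-20


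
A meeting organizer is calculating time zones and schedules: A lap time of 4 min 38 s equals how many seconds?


Minutes: 4
Seconds: 38
Convert minutes to seconds: 4 x 60 = 240
Add remaining seconds: 240 + 38 = 278

278


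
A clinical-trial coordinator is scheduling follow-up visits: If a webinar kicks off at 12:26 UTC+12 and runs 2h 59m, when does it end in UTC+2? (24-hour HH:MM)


Start: 12:26 in UTC+12
Step 1 - add duration:
  minutes: 26 + 59 = 85 (carry 1h)
  hours: 12 + 2 + 1 = 15
  end in UTC+12: 15:25
Step 2 - convert UTC+12 -> UTC+2:
  offset difference: 2 - (12) = -10 hours
  15 + (-10) = 5 -> mod 24 = 5
Result: 05:25 in UTC+2

05:25


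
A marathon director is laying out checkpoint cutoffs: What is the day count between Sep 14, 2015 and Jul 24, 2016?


Start date: 2015-09-14
End date: 2016-07-24
Sep 2015: +17 days
Oct 2015: +31 days
Nov 2015: +30 days
... (8 more months)
Total: 314 days

314


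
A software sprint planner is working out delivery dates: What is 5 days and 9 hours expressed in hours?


Days: 5
Extra hours: 9
Hours per day: 24
Days to hours: 5 x 24 = 120
Total: 120 + 9 = 129

129


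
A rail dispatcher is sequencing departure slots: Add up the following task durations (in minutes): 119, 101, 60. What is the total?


Durations: 119, 101, 60
Running sum: 119
+ 101 = 220
+ 60 = 280
Total duration: 280 minutes
That is 4 hours and 40 minutes

280


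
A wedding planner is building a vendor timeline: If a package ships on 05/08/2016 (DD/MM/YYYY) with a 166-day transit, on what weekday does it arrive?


Start: 2016-08-05 (Friday)
Step 1 - find target date: add 166 days
  2016-08-05 + 166 days = 2017-01-18
Step 2 - day of week:
  166 mod 7 = 5
  Friday + 5 days -> Wednesday
Result: Wednesday (2017-01-18)

Wednesday


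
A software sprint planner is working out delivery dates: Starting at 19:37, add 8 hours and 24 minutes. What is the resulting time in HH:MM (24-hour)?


Start time: 19:37
Adding: 8 hours 24 minutes
Minutes: 37 + 24 = 61
Minute overflow: 61 >= 60, so carry 1 hour, minutes = 1
Hours: 19 + 8 + 1 = 28
Hour wraparound: 28 mod 24 = 4
Result: 04:01

04:01


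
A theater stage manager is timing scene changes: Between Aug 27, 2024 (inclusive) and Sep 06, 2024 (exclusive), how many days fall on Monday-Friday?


Start: 2024-08-27 (Tuesday)
End (exclusive): 2024-09-06 (Friday)
Total calendar days: 10
Full weeks: 10 // 7 = 1 -> 5 weekdays
Remaining 3 days starting on Tuesday:
  Tue(w), Wed(w), Thu(w) -> 3 weekdays
Total business days: 5 + 3 = 8

8


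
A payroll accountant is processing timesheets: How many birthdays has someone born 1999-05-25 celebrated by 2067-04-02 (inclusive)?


Birth: 1999-05-25
Reference: 2067-04-02
Year difference: 2067 - 1999 = 68
Has birthday (05-25) occurred by 04-02? No
Birthday not yet reached this year -> subtract 1
Age in full years: 67

67


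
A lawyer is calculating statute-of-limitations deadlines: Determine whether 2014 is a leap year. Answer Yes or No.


Year: 2014
Divisible by 4? 2014 / 4 = 503.5 -> No
Not divisible by 4, so NOT a leap year

No


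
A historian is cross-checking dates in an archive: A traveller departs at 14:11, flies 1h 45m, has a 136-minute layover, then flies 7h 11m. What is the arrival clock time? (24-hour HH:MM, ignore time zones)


Depart: 14:11
Leg 1: +105 min -> 15:56
Layover: +136 min -> 18:12
Leg 2: +431 min -> 01:23
Total travel: 672 minutes = 11h 12m
Arrival: 01:23

01:23


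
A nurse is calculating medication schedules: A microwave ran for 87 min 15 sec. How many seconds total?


Minutes: 87
Extra seconds: 15
Seconds per minute: 60
Minutes to seconds: 87 x 60 = 5220
Total: 5220 + 15 = 5235

5235


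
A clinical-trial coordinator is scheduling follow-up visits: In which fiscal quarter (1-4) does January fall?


Month: January (month 1)
Q1: January-March (months 1-3)
Q2: April-June (months 4-6)
Q3: July-September (months 7-9)
Q4: October-December (months 10-12)
Month 1 falls in Q1

1


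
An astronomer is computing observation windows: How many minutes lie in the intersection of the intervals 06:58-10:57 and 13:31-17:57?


Interval A: [418, 657] minutes from midnight
Interval B: [811, 1077] minutes from midnight
Overlap start = max(418, 811) = 811
Overlap end = min(657, 1077) = 657
End <= start, so the intervals do not overlap: 0 minutes

0


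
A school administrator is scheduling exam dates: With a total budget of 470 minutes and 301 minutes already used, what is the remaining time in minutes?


Total budget: 470 minutes
Time used: 301 minutes
Remaining: 470 - 301 = 169 minutes
Percent used: 64.0%
Percent remaining: 36.0%

169


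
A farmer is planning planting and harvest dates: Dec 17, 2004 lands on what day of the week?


Date: 2004-12-17
January 1, 2004 is a Thursday
Day of year: 352
Offset from Jan 1: 351 days
351 mod 7 = 1
Result: Friday

Friday


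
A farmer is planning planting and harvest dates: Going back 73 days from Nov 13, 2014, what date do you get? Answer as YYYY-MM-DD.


Start: 2014-11-13
Subtracting 73 days
Days already passed in November: 13
After going back through November: 60 more days to subtract
October 2014: 31 days, 29 remaining
September 2014 has 30 days, need 29
Result: 2014-09-01

2014-09-01


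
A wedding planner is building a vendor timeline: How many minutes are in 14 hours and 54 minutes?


Hours: 14
Extra minutes: 54
Minutes per hour: 60
Hours to minutes: 14 x 60 = 840
Total: 840 + 54 = 894

894


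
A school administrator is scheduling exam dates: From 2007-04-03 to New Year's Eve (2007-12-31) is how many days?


Start: April 03, 2007
End: December 31, 2007
Days left in April: 27
May: 31
June: 30
July: 31
August: 31
... plus remaining months
Sum of remaining months: 245
Total: 27 + 245 = 272

272


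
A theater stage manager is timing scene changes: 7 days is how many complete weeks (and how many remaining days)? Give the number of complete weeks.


Total days: 7
Days per week: 7
Division: 7 / 7 = 1 remainder 0
Complete weeks: 1
Remaining days: 0

1


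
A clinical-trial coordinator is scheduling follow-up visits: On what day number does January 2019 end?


Month: January
Year: 2019
January is a 31-day month
Total: 31 days

31


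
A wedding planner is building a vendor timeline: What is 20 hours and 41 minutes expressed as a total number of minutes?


Hours: 20
Minutes: 41
Convert hours to minutes: 20 x 60 = 1200
Add remaining minutes: 1200 + 41 = 1241

1241


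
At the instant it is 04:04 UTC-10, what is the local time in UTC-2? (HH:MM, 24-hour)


Local time: 04:04 at UTC-10 (offset -10h)
Target zone: UTC-2 (offset -2h)
Difference: -2 - (-10) = 8 hours
Calculation: 4 + (8) = 12
Result: 12:04

12:04


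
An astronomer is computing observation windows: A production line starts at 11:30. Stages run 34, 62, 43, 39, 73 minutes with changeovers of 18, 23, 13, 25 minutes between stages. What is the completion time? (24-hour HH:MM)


Start: 11:30 = 690 min from midnight
  after task 1 (34 min): 12:04
  after break (18 min): 12:22
  after task 2 (62 min): 13:24
  after break (23 min): 13:47
  after task 3 (43 min): 14:30
  after break (13 min): 14:43
  after task 4 (39 min): 15:22
  after break (25 min): 15:47
  after task 5 (73 min): 17:00
Total elapsed: 330 minutes
End time: 17:00

17:00


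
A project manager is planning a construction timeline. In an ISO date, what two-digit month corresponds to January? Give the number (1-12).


Calendar month order:
1. January <--
2. February
January is month number 1

1


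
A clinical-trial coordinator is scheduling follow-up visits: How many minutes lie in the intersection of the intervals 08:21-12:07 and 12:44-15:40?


Interval A: [501, 727] minutes from midnight
Interval B: [764, 940] minutes from midnight
Overlap start = max(501, 764) = 764
Overlap end = min(727, 940) = 727
End <= start, so the intervals do not overlap: 0 minutes

0


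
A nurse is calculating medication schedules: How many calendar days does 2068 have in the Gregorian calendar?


Year: 2068
Check leap year rules:
Divisible by 4? Yes
Divisible by 100? No
2068 is a leap year
Days: 366

366


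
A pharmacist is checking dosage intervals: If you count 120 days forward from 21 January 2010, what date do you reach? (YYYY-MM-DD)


Start: 2010-01-21
Adding 120 days
Days remaining in January: 10
After January: 110 days still to add
February 2010: 28 days, 82 remaining
March 2010: 31 days, 51 remaining
April 2010: 30 days, 21 remaining
May 2010 has 31 days, need 21
Result: 2010-05-21

2010-05-21


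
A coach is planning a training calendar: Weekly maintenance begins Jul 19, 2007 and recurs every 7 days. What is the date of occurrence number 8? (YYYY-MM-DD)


First occurrence: 2007-07-19 (occurrence 1)
Each occurrence is 7 days after the previous.
Occurrence 8 is 7 weeks after the first.
7 weeks = 49 days
2007-07-19 + 49 days = 2007-09-06

2007-09-06


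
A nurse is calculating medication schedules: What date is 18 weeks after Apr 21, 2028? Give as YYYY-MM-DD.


Start: 2028-04-21
Weeks to add: 18
Convert to days: 18 x 7 = 126 days
Add 126 days to 2028-04-21
Result: 2028-08-25

2028-08-25


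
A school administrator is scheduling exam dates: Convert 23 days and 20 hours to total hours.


Days: 23
Extra hours: 20
Hours per day: 24
Days to hours: 23 x 24 = 552
Total: 552 + 20 = 572

572


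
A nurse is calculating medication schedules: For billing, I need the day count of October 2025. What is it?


Month: October
Year: 2025
October is a 31-day month
Total: 31 days

31


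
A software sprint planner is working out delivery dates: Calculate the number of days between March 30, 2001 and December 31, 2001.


Start: March 30, 2001
End: December 31, 2001
Days left in March: 1
April: 30
May: 31
June: 30
July: 31
... plus remaining months
Sum of remaining months: 275
Total: 1 + 275 = 276

276


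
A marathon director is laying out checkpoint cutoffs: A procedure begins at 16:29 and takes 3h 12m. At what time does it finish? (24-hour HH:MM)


Start time: 16:29
Adding: 3 hours 12 minutes
Minutes: 29 + 12 = 41
Hours: 16 + 3 + 0 = 19
Result: 19:41

19:41


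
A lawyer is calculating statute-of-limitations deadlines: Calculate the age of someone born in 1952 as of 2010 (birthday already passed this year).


Birth year: 1952
Current year: 2010
Age = current year - birth year
Age = 2010 - 1952 = 58

58


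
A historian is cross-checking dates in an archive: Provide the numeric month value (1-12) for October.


Calendar month order:
9. September
10. October <--
11. November
October is month number 10

10


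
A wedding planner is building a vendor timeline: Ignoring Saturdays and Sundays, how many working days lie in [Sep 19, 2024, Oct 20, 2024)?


Start: 2024-09-19 (Thursday)
End (exclusive): 2024-10-20 (Sunday)
Total calendar days: 31
Full weeks: 31 // 7 = 4 -> 20 weekdays
Remaining 3 days starting on Thursday:
  Thu(w), Fri(w), Sat(-) -> 2 weekdays
Total business days: 20 + 2 = 22

22


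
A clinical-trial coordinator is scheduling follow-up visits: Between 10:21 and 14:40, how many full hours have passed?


Start: 10:21
End: 14:40
Hour difference: 14 - 10 = 4 hours
Minute difference: 40 - 21 = 19 minutes
Total minutes: 259
Complete hours: 259 / 60 = 4 (remainder 19)

4


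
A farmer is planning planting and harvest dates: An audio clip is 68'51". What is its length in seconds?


Minutes: 68
Seconds: 51
Convert minutes to seconds: 68 x 60 = 4080
Add remaining seconds: 4080 + 51 = 4131

4131


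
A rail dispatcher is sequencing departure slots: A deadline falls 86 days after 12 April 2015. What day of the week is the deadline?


Start: 2015-04-12 (Sunday)
Step 1 - find target date: add 86 days
  2015-04-12 + 86 days = 2015-07-07
Step 2 - day of week:
  86 mod 7 = 2
  Sunday + 2 days -> Tuesday
Result: Tuesday (2015-07-07)

Tuesday


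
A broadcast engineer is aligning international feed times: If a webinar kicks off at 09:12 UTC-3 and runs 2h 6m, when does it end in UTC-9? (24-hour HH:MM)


Start: 09:12 in UTC-3
Step 1 - add duration:
  minutes: 12 + 6 = 18
  hours: 9 + 2 + 0 = 11
  end in UTC-3: 11:18
Step 2 - convert UTC-3 -> UTC-9:
  offset difference: -9 - (-3) = -6 hours
  11 + (-6) = 5 -> mod 24 = 5
Result: 05:18 in UTC-9

05:18


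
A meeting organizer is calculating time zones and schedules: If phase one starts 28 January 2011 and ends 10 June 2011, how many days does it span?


Start date: 2011-01-28
End date: 2011-06-10
Jan 2011: +4 days
Feb 2011: +28 days
Mar 2011: +31 days
... (3 more months)
Total: 133 days

133


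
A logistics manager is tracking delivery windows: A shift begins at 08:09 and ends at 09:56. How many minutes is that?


Start time: 08:09 = 489 minutes from midnight
End time: 09:56 = 596 minutes from midnight
Difference: 596 - 489 = 107 minutes
That is 1 hours and 47 minutes

107


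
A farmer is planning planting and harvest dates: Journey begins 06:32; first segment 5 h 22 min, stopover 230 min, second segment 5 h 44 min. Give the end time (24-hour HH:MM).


Depart: 06:32
Leg 1: +322 min -> 11:54
Layover: +230 min -> 15:44
Leg 2: +344 min -> 21:28
Total travel: 896 minutes = 14h 56m
Arrival: 21:28

21:28


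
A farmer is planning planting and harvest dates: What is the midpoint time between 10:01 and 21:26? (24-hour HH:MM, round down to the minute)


Start time: 10:01 = 601 minutes from midnight
End time: 21:26 = 1286 minutes from midnight
Sum: 601 + 1286 = 1887
Midpoint: 1887 / 2 = 943 minutes
Convert: 943 / 60 = 15 hours, 43 minutes
Result: 15:43

15:43


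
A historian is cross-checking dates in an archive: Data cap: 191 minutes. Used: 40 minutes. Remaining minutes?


Total budget: 191 minutes
Time used: 40 minutes
Remaining: 191 - 40 = 151 minutes
Percent used: 20.9%
Percent remaining: 79.1%

151


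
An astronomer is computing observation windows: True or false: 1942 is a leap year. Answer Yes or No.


Year: 1942
Divisible by 4? 1942 / 4 = 485.5 -> No
Not divisible by 4, so NOT a leap year

No


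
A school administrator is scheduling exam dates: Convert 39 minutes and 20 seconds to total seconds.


Minutes: 39
Extra seconds: 20
Seconds per minute: 60
Minutes to seconds: 39 x 60 = 2340
Total: 2340 + 20 = 2360

2360


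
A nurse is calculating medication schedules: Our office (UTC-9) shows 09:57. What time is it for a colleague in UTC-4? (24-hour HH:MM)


Local time: 09:57 at UTC-9 (offset -9h)
Target zone: UTC-4 (offset -4h)
Difference: -4 - (-9) = 5 hours
Calculation: 9 + (5) = 14
Result: 14:57

14:57


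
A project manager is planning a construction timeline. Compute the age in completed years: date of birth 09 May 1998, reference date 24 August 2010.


Birth: 1998-05-09
Reference: 2010-08-24
Year difference: 2010 - 1998 = 12
Has birthday (05-09) occurred by 08-24? Yes
Age in full years: 12

12


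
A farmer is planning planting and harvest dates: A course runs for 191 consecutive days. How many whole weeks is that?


Total days: 191
Days per week: 7
Division: 191 / 7 = 27 remainder 2
Complete weeks: 27
Remaining days: 2

27


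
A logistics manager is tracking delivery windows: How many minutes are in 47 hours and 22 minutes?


Hours: 47
Minutes: 22
Convert hours to minutes: 47 x 60 = 2820
Add remaining minutes: 2820 + 22 = 2842

2842


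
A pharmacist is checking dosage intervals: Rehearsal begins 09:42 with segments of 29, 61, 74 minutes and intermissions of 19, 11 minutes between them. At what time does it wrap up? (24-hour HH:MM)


Start: 09:42 = 582 min from midnight
  after task 1 (29 min): 10:11
  after break (19 min): 10:30
  after task 2 (61 min): 11:31
  after break (11 min): 11:42
  after task 3 (74 min): 12:56
Total elapsed: 194 minutes
End time: 12:56

12:56


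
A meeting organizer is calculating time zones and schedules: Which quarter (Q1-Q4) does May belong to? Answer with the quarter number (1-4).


Month: May (month 5)
Q1: January-March (months 1-3)
Q2: April-June (months 4-6)
Q3: July-September (months 7-9)
Q4: October-December (months 10-12)
Month 5 falls in Q2

2


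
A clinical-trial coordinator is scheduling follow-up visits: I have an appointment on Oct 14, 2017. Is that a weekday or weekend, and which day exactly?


Date: 2017-10-14
January 1, 2017 is a Sunday
Day of year: 287
Offset from Jan 1: 286 days
286 mod 7 = 6
Result: Saturday

Saturday


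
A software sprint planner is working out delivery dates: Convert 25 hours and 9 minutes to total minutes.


Hours: 25
Extra minutes: 9
Minutes per hour: 60
Hours to minutes: 25 x 60 = 1500
Total: 1500 + 9 = 1509

1509


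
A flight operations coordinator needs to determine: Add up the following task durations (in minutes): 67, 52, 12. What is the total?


Durations: 67, 52, 12
Running sum: 67
+ 52 = 119
+ 12 = 131
Total duration: 131 minutes
That is 2 hours and 11 minutes

131


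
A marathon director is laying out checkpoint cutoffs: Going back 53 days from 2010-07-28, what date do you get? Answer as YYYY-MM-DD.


Start: 2010-07-28
Subtracting 53 days
Days already passed in July: 28
After going back through July: 25 more days to subtract
June 2010 has 30 days, need 25
Result: 2010-06-05

2010-06-05


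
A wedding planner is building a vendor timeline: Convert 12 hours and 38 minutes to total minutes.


Hours: 12
Minutes: 38
Convert hours to minutes: 12 x 60 = 720
Add remaining minutes: 720 + 38 = 758

758


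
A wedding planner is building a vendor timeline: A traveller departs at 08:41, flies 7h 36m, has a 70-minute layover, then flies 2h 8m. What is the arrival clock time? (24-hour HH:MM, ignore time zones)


Depart: 08:41
Leg 1: +456 min -> 16:17
Layover: +70 min -> 17:27
Leg 2: +128 min -> 19:35
Total travel: 654 minutes = 10h 54m
Arrival: 19:35

19:35


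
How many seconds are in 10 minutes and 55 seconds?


Minutes: 10
Seconds: 55
Convert minutes to seconds: 10 x 60 = 600
Add remaining seconds: 600 + 55 = 655

655


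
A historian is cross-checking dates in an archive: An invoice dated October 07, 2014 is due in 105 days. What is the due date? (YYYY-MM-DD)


Start: 2014-10-07
Adding 105 days
Days remaining in October: 24
After October: 81 days still to add
November 2014: 30 days, 51 remaining
December 2014: 31 days, 20 remaining
January 2015 has 31 days, need 20
Result: 2015-01-20

2015-01-20


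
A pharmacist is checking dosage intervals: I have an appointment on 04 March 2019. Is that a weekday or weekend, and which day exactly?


Date: 2019-03-04
January 1, 2019 is a Tuesday
Day of year: 63
Offset from Jan 1: 62 days
62 mod 7 = 6
Result: Monday

Monday


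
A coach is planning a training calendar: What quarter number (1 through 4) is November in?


Month: November (month 11)
Q1: January-March (months 1-3)
Q2: April-June (months 4-6)
Q3: July-September (months 7-9)
Q4: October-December (months 10-12)
Month 11 falls in Q4

4


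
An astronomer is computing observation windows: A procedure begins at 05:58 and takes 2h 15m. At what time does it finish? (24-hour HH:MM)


Start time: 05:58
Adding: 2 hours 15 minutes
Minutes: 58 + 15 = 73
Minute overflow: 73 >= 60, so carry 1 hour, minutes = 13
Hours: 5 + 2 + 1 = 8
Result: 08:13

08:13
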